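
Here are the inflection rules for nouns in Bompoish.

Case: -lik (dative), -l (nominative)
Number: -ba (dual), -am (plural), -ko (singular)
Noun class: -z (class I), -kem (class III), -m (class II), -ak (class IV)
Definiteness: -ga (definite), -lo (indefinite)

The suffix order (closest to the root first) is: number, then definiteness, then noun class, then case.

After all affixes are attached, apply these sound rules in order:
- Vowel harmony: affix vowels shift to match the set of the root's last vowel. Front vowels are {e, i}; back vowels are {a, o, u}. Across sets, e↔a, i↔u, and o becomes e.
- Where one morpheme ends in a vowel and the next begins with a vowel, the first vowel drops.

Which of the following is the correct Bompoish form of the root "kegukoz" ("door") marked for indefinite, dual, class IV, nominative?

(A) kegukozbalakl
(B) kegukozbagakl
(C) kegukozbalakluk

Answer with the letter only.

A

Attach number dual -ba → kegukozba.
Attach definiteness indefinite -lo → kegukozbalo.
Attach noun class class IV -ak → kegukozbaloak.
Attach case nominative -l → kegukozbaloakl.
Vowel harmony: no change.
Apply vowel deletion: kegukozbaloakl → kegukozbalakl.
So the correct form is kegukozbalakl, option (A).
(B) kegukozbagakl is wrong: it uses definite instead of indefinite for definiteness.
(C) kegukozbalakluk is wrong: it uses dative instead of nominative for case.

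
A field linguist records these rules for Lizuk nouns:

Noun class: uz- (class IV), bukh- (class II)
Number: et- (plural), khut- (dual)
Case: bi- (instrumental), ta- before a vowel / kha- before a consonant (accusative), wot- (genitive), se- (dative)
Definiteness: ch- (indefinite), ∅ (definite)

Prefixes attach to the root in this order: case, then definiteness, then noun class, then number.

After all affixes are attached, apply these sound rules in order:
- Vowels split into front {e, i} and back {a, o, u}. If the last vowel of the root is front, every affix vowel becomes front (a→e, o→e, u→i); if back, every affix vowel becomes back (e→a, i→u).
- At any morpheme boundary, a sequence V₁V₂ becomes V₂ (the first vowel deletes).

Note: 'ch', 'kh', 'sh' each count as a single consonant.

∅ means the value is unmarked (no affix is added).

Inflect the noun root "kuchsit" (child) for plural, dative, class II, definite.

Attach case dative se- → sekuchsit.
definiteness = definite: zero marking, form stays sekuchsit.
Attach noun class class II bukh- → bukhsekuchsit.
Attach number plural et- → etbukhsekuchsit.
Apply vowel harmony: etbukhsekuchsit → etbikhsekuchsit.
Vowel deletion: no change.

etbikhsekuchsit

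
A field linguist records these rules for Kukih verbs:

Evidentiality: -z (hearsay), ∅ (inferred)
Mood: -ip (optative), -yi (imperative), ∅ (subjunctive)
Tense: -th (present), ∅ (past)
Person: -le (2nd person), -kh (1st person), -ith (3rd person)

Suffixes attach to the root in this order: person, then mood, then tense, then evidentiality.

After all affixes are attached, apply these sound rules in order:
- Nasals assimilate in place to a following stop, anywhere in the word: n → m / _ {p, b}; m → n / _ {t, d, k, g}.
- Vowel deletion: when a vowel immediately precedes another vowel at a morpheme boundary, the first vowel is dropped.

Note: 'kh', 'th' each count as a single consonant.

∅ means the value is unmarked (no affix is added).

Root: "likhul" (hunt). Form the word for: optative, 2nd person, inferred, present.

likhullipth

Attach person 2nd person -le → likhulle.
Attach mood optative -ip → likhulleip.
Attach tense present -th → likhulleipth.
evidentiality = inferred: zero marking, form stays likhulleipth.
Nasal assimilation: no change.
Apply vowel deletion: likhulleipth → likhullipth.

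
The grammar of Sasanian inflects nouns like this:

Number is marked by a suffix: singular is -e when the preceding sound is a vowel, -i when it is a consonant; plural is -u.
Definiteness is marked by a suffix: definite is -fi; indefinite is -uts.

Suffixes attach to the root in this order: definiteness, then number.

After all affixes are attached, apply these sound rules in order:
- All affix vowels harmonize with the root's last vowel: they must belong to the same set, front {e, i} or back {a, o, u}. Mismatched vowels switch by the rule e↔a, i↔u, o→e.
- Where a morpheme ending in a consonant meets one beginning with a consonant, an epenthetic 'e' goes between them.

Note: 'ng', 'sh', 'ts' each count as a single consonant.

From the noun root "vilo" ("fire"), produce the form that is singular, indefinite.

viloutsu

Attach definiteness indefinite -uts → vilouts.
Attach number singular -i (after consonant 'ts') → viloutsi.
Apply vowel harmony: viloutsi → viloutsu.
Epenthesis: no change.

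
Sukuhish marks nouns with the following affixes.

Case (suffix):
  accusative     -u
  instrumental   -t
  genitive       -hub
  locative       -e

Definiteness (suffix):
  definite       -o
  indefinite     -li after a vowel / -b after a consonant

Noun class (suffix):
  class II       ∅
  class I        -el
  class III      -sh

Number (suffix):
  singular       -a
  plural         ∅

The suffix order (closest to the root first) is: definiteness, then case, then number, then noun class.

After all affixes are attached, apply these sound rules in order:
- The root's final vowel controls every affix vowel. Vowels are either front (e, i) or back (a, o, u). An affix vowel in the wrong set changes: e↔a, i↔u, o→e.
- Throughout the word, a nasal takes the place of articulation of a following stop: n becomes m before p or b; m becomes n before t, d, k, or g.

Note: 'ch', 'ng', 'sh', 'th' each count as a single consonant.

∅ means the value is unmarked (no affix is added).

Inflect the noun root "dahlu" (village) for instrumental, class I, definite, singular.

Attach definiteness definite -o → dahluo.
Attach case instrumental -t → dahluot.
Attach number singular -a → dahluota.
Attach noun class class I -el → dahluotael.
Apply vowel harmony: dahluotael → dahluotaal.
Nasal assimilation: no change.

dahluotaal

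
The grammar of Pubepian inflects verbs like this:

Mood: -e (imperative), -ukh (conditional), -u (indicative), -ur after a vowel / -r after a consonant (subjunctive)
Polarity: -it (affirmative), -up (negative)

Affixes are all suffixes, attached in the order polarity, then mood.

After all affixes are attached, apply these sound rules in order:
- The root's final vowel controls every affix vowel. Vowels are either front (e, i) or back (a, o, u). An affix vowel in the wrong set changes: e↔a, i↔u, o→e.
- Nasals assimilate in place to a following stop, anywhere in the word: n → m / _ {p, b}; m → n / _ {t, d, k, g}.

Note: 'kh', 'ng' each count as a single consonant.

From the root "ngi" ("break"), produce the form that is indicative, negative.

ngiipi

Attach polarity negative -up → ngiup.
Attach mood indicative -u → ngiupu.
Apply vowel harmony: ngiupu → ngiipi.
Nasal assimilation: no change.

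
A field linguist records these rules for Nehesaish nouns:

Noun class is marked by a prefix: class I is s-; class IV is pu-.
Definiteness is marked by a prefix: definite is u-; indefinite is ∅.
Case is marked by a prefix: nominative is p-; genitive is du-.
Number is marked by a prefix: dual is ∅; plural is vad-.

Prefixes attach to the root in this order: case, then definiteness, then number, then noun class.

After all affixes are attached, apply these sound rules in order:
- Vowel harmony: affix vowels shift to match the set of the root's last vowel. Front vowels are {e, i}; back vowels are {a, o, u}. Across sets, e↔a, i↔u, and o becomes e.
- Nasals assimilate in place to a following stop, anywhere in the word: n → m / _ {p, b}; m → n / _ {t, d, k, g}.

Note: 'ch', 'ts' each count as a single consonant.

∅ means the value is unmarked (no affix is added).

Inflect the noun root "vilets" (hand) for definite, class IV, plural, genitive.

pivedidivilets

Attach case genitive du- → duvilets.
Attach definiteness definite u- → uduvilets.
Attach number plural vad- → vaduduvilets.
Attach noun class class IV pu- → puvaduduvilets.
Apply vowel harmony: puvaduduvilets → pivedidivilets.
Nasal assimilation: no change.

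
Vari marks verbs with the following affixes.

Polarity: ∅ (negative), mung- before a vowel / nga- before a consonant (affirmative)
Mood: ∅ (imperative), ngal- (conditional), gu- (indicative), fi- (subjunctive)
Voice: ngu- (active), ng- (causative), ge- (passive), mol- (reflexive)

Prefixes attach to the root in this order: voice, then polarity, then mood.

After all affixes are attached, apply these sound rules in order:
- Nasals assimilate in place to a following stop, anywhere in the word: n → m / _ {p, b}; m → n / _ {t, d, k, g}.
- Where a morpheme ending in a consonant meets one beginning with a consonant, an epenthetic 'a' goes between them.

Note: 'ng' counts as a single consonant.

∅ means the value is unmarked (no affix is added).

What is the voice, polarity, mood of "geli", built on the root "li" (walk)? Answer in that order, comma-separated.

Segment: ge-li.
voice: ge- → passive.
polarity: ∅ → negative.
mood: ∅ → imperative.

passive, negative, imperative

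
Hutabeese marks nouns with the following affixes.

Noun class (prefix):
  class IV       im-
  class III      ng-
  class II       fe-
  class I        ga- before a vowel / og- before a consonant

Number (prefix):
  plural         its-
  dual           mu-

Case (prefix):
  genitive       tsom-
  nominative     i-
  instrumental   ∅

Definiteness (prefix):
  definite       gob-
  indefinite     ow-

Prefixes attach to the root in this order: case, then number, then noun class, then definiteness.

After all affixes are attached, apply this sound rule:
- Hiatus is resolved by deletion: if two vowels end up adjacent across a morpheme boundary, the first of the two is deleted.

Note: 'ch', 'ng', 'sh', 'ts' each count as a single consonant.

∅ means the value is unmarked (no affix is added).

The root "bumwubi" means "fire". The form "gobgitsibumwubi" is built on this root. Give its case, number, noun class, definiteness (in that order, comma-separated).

Segment: gob-ga-its-i-bumwubi.
case: i- → nominative.
number: its- → plural.
noun class: ga/og- → class I.
definiteness: gob- → definite.

nominative, plural, class I, definite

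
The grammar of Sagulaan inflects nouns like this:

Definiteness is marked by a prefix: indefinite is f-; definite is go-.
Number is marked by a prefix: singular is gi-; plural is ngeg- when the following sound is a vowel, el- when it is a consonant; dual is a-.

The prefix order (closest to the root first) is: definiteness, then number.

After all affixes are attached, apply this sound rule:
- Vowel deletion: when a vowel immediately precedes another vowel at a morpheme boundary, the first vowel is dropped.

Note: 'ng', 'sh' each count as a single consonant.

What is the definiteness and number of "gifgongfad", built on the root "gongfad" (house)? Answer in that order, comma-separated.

indefinite, singular

Segment: gi-f-gongfad.
definiteness: f- → indefinite.
number: gi- → singular.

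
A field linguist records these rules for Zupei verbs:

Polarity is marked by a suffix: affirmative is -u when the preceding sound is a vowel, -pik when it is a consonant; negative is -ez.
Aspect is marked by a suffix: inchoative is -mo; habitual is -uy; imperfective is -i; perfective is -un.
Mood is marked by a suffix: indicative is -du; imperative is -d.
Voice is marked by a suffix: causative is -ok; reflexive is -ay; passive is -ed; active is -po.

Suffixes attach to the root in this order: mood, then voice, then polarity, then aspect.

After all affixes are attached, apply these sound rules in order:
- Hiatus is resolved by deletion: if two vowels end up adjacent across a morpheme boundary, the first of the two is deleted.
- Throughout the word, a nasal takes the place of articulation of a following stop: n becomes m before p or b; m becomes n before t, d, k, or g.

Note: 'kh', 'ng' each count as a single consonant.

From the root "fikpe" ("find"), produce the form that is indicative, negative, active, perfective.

Attach mood indicative -du → fikpedu.
Attach voice active -po → fikpedupo.
Attach polarity negative -ez → fikpedupoez.
Attach aspect perfective -un → fikpedupoezun.
Apply vowel deletion: fikpedupoezun → fikpedupezun.
Nasal assimilation: no change.

fikpedupezun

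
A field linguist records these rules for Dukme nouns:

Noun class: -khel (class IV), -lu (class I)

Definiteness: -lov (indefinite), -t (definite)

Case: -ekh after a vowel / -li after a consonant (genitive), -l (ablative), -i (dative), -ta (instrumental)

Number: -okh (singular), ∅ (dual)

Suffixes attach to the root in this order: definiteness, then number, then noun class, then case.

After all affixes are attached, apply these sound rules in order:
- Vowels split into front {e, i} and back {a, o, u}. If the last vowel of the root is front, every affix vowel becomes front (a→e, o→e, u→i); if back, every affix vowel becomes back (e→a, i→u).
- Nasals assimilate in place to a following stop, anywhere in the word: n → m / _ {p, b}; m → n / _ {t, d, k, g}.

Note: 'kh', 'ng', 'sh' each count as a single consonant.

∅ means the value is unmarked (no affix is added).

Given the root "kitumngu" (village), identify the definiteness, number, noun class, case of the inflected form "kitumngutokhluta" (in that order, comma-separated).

Segment: kitumngu-t-okh-lu-ta.
definiteness: -t → definite.
number: -okh → singular.
noun class: -lu → class I.
case: -ta → instrumental.

definite, singular, class I, instrumental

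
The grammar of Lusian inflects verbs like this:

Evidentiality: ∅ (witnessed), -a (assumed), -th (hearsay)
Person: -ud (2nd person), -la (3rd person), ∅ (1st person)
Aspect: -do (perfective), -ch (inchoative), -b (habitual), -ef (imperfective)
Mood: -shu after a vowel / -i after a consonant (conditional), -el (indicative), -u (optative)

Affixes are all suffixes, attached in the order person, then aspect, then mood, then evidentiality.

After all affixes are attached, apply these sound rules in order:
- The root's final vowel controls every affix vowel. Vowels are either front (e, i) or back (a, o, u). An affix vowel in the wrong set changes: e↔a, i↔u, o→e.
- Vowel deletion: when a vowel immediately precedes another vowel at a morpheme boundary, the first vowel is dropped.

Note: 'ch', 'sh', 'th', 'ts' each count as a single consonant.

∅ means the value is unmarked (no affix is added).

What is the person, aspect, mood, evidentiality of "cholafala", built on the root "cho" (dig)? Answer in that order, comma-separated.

3rd person, imperfective, indicative, assumed

Segment: cho-la-ef-el-a.
person: -la → 3rd person.
aspect: -ef → imperfective.
mood: -el → indicative.
evidentiality: -a → assumed.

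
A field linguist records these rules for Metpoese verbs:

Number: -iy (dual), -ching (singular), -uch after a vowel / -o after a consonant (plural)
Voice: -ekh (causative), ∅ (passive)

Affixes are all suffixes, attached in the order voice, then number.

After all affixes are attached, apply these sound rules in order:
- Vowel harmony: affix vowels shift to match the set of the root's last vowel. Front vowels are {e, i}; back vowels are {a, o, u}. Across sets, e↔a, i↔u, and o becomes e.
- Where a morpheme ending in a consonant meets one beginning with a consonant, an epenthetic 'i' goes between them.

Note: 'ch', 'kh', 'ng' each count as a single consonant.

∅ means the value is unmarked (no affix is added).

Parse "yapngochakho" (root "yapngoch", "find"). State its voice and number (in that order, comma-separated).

Segment: yapngoch-ekh-o.
voice: -ekh → causative.
number: -uch/o → plural.

causative, plural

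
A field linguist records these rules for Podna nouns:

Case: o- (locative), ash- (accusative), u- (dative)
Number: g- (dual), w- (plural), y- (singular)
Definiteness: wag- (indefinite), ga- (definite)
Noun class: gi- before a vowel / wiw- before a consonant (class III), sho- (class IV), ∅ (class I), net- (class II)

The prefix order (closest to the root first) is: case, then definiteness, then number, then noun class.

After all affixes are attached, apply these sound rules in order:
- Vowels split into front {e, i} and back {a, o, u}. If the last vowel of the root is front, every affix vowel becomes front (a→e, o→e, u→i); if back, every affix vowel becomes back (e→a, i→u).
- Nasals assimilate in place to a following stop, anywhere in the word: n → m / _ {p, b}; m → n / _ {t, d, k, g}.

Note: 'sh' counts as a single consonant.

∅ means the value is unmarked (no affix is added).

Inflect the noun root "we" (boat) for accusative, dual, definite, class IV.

Attach case accusative ash- → ashwe.
Attach definiteness definite ga- → gaashwe.
Attach number dual g- → ggaashwe.
Attach noun class class IV sho- → shoggaashwe.
Apply vowel harmony: shoggaashwe → sheggeeshwe.
Nasal assimilation: no change.

sheggeeshwe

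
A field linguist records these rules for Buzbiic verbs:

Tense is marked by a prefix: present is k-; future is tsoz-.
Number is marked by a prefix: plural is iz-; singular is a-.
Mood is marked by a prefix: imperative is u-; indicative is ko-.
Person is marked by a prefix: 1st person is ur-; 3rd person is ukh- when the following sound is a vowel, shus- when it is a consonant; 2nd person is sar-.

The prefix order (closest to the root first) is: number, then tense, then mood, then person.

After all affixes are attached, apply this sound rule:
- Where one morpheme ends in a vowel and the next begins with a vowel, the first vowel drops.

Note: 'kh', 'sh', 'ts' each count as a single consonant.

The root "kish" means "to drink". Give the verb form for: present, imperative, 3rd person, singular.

ukhukakish

Attach number singular a- → akish.
Attach tense present k- → kakish.
Attach mood imperative u- → ukakish.
Attach person 3rd person ukh- (before vowel 'u') → ukhukakish.
Vowel deletion: no change.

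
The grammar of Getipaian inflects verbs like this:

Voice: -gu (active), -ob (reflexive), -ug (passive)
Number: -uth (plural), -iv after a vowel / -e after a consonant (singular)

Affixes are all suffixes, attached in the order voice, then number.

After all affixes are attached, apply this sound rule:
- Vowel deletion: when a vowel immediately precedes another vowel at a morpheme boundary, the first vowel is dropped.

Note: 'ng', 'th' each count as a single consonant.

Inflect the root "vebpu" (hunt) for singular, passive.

vebpuge

Attach voice passive -ug → vebpuug.
Attach number singular -e (after consonant 'g') → vebpuuge.
Apply vowel deletion: vebpuuge → vebpuge.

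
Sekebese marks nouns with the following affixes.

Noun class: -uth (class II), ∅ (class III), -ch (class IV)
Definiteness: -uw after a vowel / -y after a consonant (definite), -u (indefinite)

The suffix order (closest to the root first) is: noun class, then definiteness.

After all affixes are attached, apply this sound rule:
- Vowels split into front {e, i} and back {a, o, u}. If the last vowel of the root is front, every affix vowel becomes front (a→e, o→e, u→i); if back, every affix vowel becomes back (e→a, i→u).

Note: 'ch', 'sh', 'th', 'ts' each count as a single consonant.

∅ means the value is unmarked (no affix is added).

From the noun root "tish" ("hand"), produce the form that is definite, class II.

Attach noun class class II -uth → tishuth.
Attach definiteness definite -y (after consonant 'th') → tishuthy.
Apply vowel harmony: tishuthy → tishithy.

tishithy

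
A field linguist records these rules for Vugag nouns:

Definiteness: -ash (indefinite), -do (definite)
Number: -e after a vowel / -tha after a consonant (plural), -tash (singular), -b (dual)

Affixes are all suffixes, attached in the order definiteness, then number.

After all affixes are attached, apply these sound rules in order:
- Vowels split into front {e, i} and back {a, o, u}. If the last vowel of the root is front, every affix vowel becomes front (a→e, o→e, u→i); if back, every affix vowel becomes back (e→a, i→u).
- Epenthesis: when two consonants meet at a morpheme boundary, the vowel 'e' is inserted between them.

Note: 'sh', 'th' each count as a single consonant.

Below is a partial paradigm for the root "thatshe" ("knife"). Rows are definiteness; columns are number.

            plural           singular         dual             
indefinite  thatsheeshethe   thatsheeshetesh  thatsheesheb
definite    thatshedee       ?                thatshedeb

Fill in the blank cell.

Attach definiteness definite -do → thatshedo.
Attach number singular -tash → thatshedotash.
Apply vowel harmony: thatshedotash → thatshedetesh.
Epenthesis: no change.

thatshedetesh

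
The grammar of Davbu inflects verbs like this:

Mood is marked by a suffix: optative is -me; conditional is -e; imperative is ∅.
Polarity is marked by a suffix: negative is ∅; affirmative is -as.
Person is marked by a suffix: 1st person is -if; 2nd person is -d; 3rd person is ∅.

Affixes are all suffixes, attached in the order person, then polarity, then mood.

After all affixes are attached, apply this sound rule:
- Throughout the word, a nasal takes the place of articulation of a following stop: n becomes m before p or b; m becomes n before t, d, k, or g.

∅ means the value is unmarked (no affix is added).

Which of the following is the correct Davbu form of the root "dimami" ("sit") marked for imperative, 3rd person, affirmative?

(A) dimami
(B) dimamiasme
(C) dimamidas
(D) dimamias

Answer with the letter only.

D

person = 3rd person: zero marking, form stays dimami.
Attach polarity affirmative -as → dimamias.
mood = imperative: zero marking, form stays dimamias.
Nasal assimilation: no change.
So the correct form is dimamias, option (D).
(B) dimamiasme is wrong: it uses optative instead of imperative for mood.
(C) dimamidas is wrong: it uses 2nd person instead of 3rd person for person.
(A) dimami is wrong: it uses negative instead of affirmative for polarity.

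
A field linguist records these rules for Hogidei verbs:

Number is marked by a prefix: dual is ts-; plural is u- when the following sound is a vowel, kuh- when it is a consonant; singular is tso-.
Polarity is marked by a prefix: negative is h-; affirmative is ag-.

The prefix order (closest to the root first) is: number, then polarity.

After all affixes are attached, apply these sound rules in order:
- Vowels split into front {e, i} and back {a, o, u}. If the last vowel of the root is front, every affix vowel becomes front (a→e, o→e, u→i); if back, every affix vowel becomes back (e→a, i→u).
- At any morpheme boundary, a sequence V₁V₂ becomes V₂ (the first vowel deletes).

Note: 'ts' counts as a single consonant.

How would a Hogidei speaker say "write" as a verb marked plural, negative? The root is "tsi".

Attach number plural kuh- (before consonant 'ts') → kuhtsi.
Attach polarity negative h- → hkuhtsi.
Apply vowel harmony: hkuhtsi → hkihtsi.
Vowel deletion: no change.

hkihtsi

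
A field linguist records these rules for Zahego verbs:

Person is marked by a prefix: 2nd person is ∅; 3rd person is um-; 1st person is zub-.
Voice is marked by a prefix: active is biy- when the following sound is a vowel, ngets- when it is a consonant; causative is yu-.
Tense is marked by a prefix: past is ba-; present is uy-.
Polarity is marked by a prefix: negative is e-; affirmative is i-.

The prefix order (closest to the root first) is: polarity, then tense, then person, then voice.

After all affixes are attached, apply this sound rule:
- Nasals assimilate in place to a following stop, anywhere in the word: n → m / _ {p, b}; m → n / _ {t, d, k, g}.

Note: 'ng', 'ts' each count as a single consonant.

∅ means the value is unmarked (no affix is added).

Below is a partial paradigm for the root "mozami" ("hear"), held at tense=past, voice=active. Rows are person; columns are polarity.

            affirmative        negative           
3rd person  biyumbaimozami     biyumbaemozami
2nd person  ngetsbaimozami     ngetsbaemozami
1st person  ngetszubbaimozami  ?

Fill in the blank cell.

ngetszubbaemozami

Attach polarity negative e- → emozami.
Attach tense past ba- → baemozami.
Attach person 1st person zub- → zubbaemozami.
Attach voice active ngets- (before consonant 'z') → ngetszubbaemozami.
Nasal assimilation: no change.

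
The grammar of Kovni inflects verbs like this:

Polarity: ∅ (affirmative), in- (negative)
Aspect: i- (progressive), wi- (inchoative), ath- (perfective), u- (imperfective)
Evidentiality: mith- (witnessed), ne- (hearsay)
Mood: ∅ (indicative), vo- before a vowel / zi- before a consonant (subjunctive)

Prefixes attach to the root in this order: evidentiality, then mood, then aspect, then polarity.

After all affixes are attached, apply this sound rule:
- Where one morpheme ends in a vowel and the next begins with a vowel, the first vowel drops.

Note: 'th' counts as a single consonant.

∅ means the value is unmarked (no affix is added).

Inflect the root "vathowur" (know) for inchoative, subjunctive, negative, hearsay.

inwizinevathowur

Attach evidentiality hearsay ne- → nevathowur.
Attach mood subjunctive zi- (before consonant 'n') → zinevathowur.
Attach aspect inchoative wi- → wizinevathowur.
Attach polarity negative in- → inwizinevathowur.
Vowel deletion: no change.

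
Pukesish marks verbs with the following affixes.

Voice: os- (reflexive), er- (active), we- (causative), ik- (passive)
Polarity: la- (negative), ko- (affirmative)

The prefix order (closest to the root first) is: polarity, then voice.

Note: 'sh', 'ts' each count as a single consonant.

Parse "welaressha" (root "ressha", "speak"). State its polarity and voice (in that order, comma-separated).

Segment: we-la-ressha.
polarity: la- → negative.
voice: we- → causative.

negative, causative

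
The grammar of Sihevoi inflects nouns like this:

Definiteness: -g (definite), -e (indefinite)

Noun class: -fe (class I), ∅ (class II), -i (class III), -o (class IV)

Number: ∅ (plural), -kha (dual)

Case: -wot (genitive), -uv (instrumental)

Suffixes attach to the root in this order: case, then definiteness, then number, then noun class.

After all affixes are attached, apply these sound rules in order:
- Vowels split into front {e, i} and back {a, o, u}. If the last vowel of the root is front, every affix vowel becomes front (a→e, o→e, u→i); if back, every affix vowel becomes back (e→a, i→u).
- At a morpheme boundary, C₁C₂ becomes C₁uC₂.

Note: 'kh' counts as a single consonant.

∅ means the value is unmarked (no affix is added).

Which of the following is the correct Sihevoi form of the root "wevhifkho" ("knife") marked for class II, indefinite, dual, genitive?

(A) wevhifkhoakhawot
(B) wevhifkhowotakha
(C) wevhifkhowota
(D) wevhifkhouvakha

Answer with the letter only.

Attach case genitive -wot → wevhifkhowot.
Attach definiteness indefinite -e → wevhifkhowote.
Attach number dual -kha → wevhifkhowotekha.
noun class = class II: zero marking, form stays wevhifkhowotekha.
Apply vowel harmony: wevhifkhowotekha → wevhifkhowotakha.
Epenthesis: no change.
So the correct form is wevhifkhowotakha, option (B).
(A) wevhifkhoakhawot is wrong: it has the affixes in the wrong order.
(D) wevhifkhouvakha is wrong: it uses instrumental instead of genitive for case.
(C) wevhifkhowota is wrong: it uses plural instead of dual for number.

B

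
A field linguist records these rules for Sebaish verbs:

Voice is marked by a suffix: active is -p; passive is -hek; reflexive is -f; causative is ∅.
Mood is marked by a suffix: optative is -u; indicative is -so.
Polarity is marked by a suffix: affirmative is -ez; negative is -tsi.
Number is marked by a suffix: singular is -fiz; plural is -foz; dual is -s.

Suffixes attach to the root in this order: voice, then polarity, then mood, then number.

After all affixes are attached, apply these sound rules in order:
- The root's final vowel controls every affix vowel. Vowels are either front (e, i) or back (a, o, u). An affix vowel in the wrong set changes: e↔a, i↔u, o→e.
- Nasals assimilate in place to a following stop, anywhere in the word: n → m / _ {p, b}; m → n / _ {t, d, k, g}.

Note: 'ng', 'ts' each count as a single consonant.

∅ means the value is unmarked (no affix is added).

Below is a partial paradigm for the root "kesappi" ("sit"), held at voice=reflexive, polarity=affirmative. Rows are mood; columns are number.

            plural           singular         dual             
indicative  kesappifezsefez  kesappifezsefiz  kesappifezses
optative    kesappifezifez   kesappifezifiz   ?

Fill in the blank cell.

kesappifezis

Attach voice reflexive -f → kesappif.
Attach polarity affirmative -ez → kesappifez.
Attach mood optative -u → kesappifezu.
Attach number dual -s → kesappifezus.
Apply vowel harmony: kesappifezus → kesappifezis.
Nasal assimilation: no change.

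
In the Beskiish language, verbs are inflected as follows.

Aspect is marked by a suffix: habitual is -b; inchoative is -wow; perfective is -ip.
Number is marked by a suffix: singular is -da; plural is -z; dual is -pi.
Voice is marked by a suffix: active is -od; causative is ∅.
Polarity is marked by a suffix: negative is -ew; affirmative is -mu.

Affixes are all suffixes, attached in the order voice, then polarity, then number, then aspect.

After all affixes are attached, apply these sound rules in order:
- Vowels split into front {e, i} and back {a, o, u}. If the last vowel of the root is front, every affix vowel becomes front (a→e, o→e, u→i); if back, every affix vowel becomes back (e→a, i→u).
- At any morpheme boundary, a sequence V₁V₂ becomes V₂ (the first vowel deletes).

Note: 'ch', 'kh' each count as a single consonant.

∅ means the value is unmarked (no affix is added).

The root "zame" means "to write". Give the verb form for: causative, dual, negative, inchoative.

zamewpiwew

voice = causative: zero marking, form stays zame.
Attach polarity negative -ew → zameew.
Attach number dual -pi → zameewpi.
Attach aspect inchoative -wow → zameewpiwow.
Apply vowel harmony: zameewpiwow → zameewpiwew.
Apply vowel deletion: zameewpiwew → zamewpiwew.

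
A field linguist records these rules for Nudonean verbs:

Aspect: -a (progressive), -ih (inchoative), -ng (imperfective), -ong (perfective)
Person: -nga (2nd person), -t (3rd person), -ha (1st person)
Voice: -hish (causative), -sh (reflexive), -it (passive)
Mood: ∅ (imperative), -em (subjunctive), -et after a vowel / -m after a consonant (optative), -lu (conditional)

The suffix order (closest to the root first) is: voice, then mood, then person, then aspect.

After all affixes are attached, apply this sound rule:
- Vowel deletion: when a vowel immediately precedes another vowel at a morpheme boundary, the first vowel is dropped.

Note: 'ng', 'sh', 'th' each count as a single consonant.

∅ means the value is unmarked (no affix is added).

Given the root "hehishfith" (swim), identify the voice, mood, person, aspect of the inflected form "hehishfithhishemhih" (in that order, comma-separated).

Segment: hehishfith-hish-em-ha-ih.
voice: -hish → causative.
mood: -em → subjunctive.
person: -ha → 1st person.
aspect: -ih → inchoative.

causative, subjunctive, 1st person, inchoative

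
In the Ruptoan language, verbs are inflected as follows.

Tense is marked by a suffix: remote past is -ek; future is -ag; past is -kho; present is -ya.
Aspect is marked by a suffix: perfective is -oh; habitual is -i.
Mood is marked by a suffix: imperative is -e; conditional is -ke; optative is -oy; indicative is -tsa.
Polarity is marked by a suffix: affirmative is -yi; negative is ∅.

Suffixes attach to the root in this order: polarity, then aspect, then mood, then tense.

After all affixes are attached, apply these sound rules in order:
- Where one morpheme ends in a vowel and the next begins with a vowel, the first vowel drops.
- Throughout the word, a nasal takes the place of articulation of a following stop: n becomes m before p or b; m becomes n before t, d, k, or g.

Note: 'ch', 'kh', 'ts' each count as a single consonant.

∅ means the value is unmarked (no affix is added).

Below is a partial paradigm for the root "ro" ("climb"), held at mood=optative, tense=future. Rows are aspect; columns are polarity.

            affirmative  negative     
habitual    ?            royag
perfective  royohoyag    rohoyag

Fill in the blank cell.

royoyag

Attach polarity affirmative -yi → royi.
Attach aspect habitual -i → royii.
Attach mood optative -oy → royiioy.
Attach tense future -ag → royiioyag.
Apply vowel deletion: royiioyag → royoyag.
Nasal assimilation: no change.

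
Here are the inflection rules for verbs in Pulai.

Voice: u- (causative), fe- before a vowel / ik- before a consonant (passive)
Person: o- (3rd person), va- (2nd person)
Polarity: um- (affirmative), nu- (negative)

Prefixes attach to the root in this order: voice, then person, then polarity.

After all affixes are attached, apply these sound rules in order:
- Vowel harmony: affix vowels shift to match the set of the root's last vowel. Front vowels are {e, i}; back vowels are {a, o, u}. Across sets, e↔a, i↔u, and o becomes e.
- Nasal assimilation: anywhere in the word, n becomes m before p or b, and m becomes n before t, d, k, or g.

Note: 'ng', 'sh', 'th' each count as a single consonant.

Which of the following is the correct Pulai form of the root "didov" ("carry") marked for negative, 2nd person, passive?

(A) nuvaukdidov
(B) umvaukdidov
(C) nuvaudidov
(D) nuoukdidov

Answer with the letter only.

Attach voice passive ik- (before consonant 'd') → ikdidov.
Attach person 2nd person va- → vaikdidov.
Attach polarity negative nu- → nuvaikdidov.
Apply vowel harmony: nuvaikdidov → nuvaukdidov.
Nasal assimilation: no change.
So the correct form is nuvaukdidov, option (A).
(B) umvaukdidov is wrong: it uses affirmative instead of negative for polarity.
(C) nuvaudidov is wrong: it uses causative instead of passive for voice.
(D) nuoukdidov is wrong: it uses 3rd person instead of 2nd person for person.

A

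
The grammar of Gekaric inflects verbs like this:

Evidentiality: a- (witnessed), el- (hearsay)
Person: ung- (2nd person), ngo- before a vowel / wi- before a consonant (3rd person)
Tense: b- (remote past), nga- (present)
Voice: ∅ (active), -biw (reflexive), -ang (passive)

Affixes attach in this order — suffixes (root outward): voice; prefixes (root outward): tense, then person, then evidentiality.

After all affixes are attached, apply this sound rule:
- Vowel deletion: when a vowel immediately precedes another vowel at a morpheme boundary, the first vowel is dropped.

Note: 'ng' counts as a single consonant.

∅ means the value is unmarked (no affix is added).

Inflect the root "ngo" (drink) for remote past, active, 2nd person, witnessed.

ungbngo

Attach tense remote past b- → bngo.
Attach person 2nd person ung- → ungbngo.
Attach evidentiality witnessed a- → aungbngo.
voice = active: zero marking, form stays aungbngo.
Apply vowel deletion: aungbngo → ungbngo.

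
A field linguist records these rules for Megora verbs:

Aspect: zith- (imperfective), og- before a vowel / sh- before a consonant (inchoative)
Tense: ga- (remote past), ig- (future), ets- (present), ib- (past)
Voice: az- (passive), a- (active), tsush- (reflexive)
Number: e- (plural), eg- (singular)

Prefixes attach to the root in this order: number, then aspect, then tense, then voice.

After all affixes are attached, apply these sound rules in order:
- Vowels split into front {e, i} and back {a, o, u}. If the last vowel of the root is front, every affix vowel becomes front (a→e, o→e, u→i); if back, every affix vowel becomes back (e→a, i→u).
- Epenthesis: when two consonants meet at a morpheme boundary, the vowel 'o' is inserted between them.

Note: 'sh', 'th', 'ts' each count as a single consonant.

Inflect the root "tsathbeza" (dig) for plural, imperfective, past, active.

Attach number plural e- → etsathbeza.
Attach aspect imperfective zith- → zithetsathbeza.
Attach tense past ib- → ibzithetsathbeza.
Attach voice active a- → aibzithetsathbeza.
Apply vowel harmony: aibzithetsathbeza → aubzuthatsathbeza.
Apply epenthesis: aubzuthatsathbeza → aubozuthatsathbeza.

aubozuthatsathbeza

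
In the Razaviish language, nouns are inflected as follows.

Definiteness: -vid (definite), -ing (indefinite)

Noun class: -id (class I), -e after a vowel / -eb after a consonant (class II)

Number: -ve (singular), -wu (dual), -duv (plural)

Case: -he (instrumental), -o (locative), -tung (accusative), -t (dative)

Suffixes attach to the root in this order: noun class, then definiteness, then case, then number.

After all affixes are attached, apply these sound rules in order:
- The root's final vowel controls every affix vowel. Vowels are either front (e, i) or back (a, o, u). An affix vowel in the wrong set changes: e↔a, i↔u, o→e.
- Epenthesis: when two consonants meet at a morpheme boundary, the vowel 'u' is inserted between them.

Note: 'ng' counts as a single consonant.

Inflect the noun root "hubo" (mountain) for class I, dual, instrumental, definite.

hubouduvuduhawu

Attach noun class class I -id → huboid.
Attach definiteness definite -vid → huboidvid.
Attach case instrumental -he → huboidvidhe.
Attach number dual -wu → huboidvidhewu.
Apply vowel harmony: huboidvidhewu → huboudvudhawu.
Apply epenthesis: huboudvudhawu → hubouduvuduhawu.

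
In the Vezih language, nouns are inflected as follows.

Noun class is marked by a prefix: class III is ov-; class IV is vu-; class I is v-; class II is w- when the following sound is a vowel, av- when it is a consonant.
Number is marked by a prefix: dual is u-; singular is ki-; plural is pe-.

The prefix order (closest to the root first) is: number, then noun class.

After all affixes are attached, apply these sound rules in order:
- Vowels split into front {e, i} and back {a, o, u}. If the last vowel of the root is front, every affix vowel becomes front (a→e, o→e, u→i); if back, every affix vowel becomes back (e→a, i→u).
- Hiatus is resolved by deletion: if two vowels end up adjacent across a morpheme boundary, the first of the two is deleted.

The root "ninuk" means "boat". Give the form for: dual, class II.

wuninuk

Attach number dual u- → uninuk.
Attach noun class class II w- (before vowel 'u') → wuninuk.
Vowel harmony: no change.
Vowel deletion: no change.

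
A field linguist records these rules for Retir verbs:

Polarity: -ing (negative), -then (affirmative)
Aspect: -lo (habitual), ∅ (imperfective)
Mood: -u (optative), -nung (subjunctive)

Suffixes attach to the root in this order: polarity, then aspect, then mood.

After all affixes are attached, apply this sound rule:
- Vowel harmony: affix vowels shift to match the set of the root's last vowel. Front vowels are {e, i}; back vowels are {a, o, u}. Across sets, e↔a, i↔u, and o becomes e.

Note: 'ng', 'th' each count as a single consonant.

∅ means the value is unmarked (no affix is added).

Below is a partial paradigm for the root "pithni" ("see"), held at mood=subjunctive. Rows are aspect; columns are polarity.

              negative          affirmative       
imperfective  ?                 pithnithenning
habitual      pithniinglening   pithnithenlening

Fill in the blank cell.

Attach polarity negative -ing → pithniing.
aspect = imperfective: zero marking, form stays pithniing.
Attach mood subjunctive -nung → pithniingnung.
Apply vowel harmony: pithniingnung → pithniingning.

pithniingning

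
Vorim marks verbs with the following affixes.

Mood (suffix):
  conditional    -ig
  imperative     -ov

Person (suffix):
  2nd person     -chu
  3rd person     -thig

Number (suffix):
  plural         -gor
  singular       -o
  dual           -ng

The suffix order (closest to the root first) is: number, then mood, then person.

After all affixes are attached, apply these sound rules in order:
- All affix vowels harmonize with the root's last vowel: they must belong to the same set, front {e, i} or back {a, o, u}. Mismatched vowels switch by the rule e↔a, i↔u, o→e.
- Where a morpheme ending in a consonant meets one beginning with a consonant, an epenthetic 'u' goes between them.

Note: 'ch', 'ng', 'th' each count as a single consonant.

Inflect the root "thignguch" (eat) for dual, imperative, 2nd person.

thignguchungovuchu

Attach number dual -ng → thignguchng.
Attach mood imperative -ov → thignguchngov.
Attach person 2nd person -chu → thignguchngovchu.
Vowel harmony: no change.
Apply epenthesis: thignguchngovchu → thignguchungovuchu.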